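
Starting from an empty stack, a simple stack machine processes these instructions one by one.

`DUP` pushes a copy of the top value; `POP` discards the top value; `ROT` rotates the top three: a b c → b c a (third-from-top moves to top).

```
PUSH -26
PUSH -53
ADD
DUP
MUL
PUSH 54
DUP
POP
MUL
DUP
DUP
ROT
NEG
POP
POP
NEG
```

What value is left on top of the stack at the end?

PUSH -26  -26
PUSH -53  -26 -53
ADD       -79
DUP       -79 -79
MUL       6241
PUSH 54   6241 54
DUP       6241 54 54
POP       6241 54
MUL       337014
DUP       337014 337014
DUP       337014 337014 337014
ROT       337014 337014 337014
NEG       337014 337014 -337014
POP       337014 337014
POP       337014
NEG       -337014

-337014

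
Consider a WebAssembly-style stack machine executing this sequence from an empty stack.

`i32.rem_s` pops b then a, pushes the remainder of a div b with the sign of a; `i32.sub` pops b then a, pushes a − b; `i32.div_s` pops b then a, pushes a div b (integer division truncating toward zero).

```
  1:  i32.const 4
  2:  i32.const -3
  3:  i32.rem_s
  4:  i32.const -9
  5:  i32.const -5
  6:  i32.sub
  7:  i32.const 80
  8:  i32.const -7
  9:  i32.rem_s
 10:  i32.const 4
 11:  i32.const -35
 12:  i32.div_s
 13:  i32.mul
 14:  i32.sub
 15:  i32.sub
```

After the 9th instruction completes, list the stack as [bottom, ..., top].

[1, -4, 3]

i32.const 4  : 4
i32.const -3 : 4 -3
i32.rem_s    : 1
i32.const -9 : 1 -9
i32.const -5 : 1 -9 -5
i32.sub      : 1 -4
i32.const 80 : 1 -4 80
i32.const -7 : 1 -4 80 -7
i32.rem_s    : 1 -4 3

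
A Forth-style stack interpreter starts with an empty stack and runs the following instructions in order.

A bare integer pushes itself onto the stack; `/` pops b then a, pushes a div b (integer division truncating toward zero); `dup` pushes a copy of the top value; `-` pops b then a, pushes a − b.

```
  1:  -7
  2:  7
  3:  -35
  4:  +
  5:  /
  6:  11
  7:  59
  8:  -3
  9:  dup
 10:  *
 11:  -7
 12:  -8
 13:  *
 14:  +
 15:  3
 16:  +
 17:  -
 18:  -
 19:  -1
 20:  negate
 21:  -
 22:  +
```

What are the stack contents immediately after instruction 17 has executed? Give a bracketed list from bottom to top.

[0, 11, -9]

-7  : -7
7   : -7 7
-35 : -7 7 -35
+   : -7 -28
/   : 0
11  : 0 11
59  : 0 11 59
-3  : 0 11 59 -3
dup : 0 11 59 -3 -3
*   : 0 11 59 9
-7  : 0 11 59 9 -7
-8  : 0 11 59 9 -7 -8
*   : 0 11 59 9 56
+   : 0 11 59 65
3   : 0 11 59 65 3
+   : 0 11 59 68
-   : 0 11 -9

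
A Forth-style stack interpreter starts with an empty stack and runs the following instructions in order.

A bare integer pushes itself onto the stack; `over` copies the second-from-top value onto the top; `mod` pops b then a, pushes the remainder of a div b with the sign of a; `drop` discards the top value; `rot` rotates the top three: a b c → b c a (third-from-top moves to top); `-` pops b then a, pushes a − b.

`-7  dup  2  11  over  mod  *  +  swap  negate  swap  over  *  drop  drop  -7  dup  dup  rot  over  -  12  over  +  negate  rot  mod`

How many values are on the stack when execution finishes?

-7     → -7
dup    → -7 -7
2      → -7 -7 2
11     → -7 -7 2 11
over   → -7 -7 2 11 2
mod    → -7 -7 2 1
*      → -7 -7 2
+      → -7 -5
swap   → -5 -7
negate → -5 7
swap   → 7 -5
over   → 7 -5 7
*      → 7 -35
drop   → 7
drop   → (empty)
-7     → -7
dup    → -7 -7
dup    → -7 -7 -7
rot    → -7 -7 -7
over   → -7 -7 -7 -7
-      → -7 -7 0
12     → -7 -7 0 12
over   → -7 -7 0 12 0
+      → -7 -7 0 12
negate → -7 -7 0 -12
rot    → -7 0 -12 -7
mod    → -7 0 -5

3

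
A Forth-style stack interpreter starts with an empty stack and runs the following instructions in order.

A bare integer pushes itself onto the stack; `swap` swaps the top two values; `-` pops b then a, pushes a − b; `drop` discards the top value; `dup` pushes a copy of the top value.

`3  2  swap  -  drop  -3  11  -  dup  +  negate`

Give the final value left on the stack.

28

3      -> [3]
2      -> [3, 2]
swap   -> [2, 3]
-      -> [-1]
drop   -> []
-3     -> [-3]
11     -> [-3, 11]
-      -> [-14]
dup    -> [-14, -14]
+      -> [-28]
negate -> [28]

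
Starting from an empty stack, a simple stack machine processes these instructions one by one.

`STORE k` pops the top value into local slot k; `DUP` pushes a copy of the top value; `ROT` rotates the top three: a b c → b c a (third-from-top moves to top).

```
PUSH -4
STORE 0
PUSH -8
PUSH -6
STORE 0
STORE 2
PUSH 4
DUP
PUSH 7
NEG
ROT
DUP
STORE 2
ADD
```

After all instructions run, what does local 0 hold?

-6

PUSH -4 : -4
STORE 0 : (empty)
PUSH -8 : -8
PUSH -6 : -8 -6
STORE 0 : -8
STORE 2 : (empty)
PUSH 4  : 4
DUP     : 4 4
PUSH 7  : 4 4 7
NEG     : 4 4 -7
ROT     : 4 -7 4
DUP     : 4 -7 4 4
STORE 2 : 4 -7 4
ADD     : 4 -3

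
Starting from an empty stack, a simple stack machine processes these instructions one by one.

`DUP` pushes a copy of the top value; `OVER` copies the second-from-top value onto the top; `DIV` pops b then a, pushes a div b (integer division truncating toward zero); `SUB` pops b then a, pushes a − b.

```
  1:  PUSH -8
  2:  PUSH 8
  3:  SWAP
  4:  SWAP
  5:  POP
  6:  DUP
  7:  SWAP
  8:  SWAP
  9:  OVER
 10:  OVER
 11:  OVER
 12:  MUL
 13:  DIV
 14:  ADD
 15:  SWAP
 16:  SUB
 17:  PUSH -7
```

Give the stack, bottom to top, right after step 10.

PUSH -8  [-8]
PUSH 8   [-8, 8]
SWAP     [8, -8]
SWAP     [-8, 8]
POP      [-8]
DUP      [-8, -8]
SWAP     [-8, -8]
SWAP     [-8, -8]
OVER     [-8, -8, -8]
OVER     [-8, -8, -8, -8]

[-8, -8, -8, -8]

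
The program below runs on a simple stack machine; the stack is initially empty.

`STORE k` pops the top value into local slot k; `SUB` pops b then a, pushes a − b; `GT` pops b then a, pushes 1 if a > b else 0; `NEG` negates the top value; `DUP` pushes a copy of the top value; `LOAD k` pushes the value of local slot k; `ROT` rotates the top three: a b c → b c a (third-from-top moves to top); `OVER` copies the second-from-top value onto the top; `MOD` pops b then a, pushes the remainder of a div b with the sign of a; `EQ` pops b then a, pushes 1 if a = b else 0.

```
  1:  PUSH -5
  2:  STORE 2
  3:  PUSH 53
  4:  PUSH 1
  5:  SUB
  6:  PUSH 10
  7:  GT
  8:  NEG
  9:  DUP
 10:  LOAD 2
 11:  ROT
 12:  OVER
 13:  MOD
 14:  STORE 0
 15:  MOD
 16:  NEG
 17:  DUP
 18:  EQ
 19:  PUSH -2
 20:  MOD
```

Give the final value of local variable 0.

PUSH -5 : -5
STORE 2 : (empty)
PUSH 53 : 53
PUSH 1  : 53 1
SUB     : 52
PUSH 10 : 52 10
GT      : 1
NEG     : -1
DUP     : -1 -1
LOAD 2  : -1 -1 -5
ROT     : -1 -5 -1
OVER    : -1 -5 -1 -5
MOD     : -1 -5 -1
STORE 0 : -1 -5
MOD     : -1
NEG     : 1
DUP     : 1 1
EQ      : 1
PUSH -2 : 1 -2
MOD     : 1

-1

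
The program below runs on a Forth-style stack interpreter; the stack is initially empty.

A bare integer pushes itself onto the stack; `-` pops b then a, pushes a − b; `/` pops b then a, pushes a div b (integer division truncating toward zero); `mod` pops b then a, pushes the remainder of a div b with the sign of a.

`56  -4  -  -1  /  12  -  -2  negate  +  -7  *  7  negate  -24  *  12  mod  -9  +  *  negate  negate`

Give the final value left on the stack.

-4410

56     : 56
-4     : 56 -4
-      : 60
-1     : 60 -1
/      : -60
12     : -60 12
-      : -72
-2     : -72 -2
negate : -72 2
+      : -70
-7     : -70 -7
*      : 490
7      : 490 7
negate : 490 -7
-24    : 490 -7 -24
*      : 490 168
12     : 490 168 12
mod    : 490 0
-9     : 490 0 -9
+      : 490 -9
*      : -4410
negate : 4410
negate : -4410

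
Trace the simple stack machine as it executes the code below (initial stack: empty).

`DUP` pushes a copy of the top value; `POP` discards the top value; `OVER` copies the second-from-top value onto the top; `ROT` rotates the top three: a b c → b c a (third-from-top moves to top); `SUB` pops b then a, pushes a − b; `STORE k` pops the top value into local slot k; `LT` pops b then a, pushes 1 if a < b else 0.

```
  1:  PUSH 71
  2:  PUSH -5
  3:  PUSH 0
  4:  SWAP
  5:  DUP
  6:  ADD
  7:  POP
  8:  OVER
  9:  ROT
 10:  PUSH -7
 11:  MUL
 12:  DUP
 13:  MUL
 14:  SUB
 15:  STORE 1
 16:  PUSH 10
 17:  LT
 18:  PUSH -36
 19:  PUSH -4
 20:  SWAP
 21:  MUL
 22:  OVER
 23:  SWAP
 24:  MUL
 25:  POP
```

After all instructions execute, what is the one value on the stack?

1

PUSH 71  : 71
PUSH -5  : 71 -5
PUSH 0   : 71 -5 0
SWAP     : 71 0 -5
DUP      : 71 0 -5 -5
ADD      : 71 0 -10
POP      : 71 0
OVER     : 71 0 71
ROT      : 0 71 71
PUSH -7  : 0 71 71 -7
MUL      : 0 71 -497
DUP      : 0 71 -497 -497
MUL      : 0 71 247009
SUB      : 0 -246938
STORE 1  : 0
PUSH 10  : 0 10
LT       : 1
PUSH -36 : 1 -36
PUSH -4  : 1 -36 -4
SWAP     : 1 -4 -36
MUL      : 1 144
OVER     : 1 144 1
SWAP     : 1 1 144
MUL      : 1 144
POP      : 1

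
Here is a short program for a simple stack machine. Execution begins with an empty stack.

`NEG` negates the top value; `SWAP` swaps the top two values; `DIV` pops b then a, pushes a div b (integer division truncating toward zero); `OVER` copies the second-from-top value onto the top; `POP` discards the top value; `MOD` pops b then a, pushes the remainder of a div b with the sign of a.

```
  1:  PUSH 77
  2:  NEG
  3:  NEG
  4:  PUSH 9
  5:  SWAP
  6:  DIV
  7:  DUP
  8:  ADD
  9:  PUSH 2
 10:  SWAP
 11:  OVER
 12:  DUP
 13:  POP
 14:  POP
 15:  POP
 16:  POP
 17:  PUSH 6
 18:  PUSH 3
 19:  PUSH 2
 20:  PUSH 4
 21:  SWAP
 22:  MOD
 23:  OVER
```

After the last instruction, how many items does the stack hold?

PUSH 77 -> [77]
NEG     -> [-77]
NEG     -> [77]
PUSH 9  -> [77, 9]
SWAP    -> [9, 77]
DIV     -> [0]
DUP     -> [0, 0]
ADD     -> [0]
PUSH 2  -> [0, 2]
SWAP    -> [2, 0]
OVER    -> [2, 0, 2]
DUP     -> [2, 0, 2, 2]
POP     -> [2, 0, 2]
POP     -> [2, 0]
POP     -> [2]
POP     -> []
PUSH 6  -> [6]
PUSH 3  -> [6, 3]
PUSH 2  -> [6, 3, 2]
PUSH 4  -> [6, 3, 2, 4]
SWAP    -> [6, 3, 4, 2]
MOD     -> [6, 3, 0]
OVER    -> [6, 3, 0, 3]

4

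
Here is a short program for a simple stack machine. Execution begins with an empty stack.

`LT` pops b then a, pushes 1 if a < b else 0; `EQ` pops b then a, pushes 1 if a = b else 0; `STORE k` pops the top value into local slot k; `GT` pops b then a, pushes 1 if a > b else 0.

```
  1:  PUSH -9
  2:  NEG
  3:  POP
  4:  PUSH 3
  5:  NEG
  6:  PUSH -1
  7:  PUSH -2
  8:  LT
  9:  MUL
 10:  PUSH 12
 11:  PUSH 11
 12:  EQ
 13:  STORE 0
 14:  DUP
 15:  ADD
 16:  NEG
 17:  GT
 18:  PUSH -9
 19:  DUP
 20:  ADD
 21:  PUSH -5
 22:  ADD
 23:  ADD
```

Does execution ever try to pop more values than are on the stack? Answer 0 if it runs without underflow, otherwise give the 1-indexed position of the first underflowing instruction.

17

PUSH -9 → -9
NEG     → 9
POP     → (empty)
PUSH 3  → 3
NEG     → -3
PUSH -1 → -3 -1
PUSH -2 → -3 -1 -2
LT      → -3 0
MUL     → 0
PUSH 12 → 0 12
PUSH 11 → 0 12 11
EQ      → 0 0
STORE 0 → 0
DUP     → 0 0
ADD     → 0
NEG     → 0
GT  — needs 2 operands, stack has 1 → underflow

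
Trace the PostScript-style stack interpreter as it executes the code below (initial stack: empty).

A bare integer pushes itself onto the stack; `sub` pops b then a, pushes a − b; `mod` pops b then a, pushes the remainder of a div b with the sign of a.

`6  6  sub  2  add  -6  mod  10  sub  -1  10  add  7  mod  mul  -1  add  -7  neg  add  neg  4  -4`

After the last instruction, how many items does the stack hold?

6   -> [6]
6   -> [6, 6]
sub -> [0]
2   -> [0, 2]
add -> [2]
-6  -> [2, -6]
mod -> [2]
10  -> [2, 10]
sub -> [-8]
-1  -> [-8, -1]
10  -> [-8, -1, 10]
add -> [-8, 9]
7   -> [-8, 9, 7]
mod -> [-8, 2]
mul -> [-16]
-1  -> [-16, -1]
add -> [-17]
-7  -> [-17, -7]
neg -> [-17, 7]
add -> [-10]
neg -> [10]
4   -> [10, 4]
-4  -> [10, 4, -4]

3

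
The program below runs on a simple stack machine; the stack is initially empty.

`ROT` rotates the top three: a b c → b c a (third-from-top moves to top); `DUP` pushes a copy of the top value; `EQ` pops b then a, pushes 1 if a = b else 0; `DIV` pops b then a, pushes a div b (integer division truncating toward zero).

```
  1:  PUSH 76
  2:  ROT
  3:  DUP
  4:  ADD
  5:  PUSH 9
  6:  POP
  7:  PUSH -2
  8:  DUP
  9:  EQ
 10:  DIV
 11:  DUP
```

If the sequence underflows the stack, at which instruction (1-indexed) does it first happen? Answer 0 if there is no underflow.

PUSH 76  76
ROT  — needs 3 operands, stack has 1 → underflow

2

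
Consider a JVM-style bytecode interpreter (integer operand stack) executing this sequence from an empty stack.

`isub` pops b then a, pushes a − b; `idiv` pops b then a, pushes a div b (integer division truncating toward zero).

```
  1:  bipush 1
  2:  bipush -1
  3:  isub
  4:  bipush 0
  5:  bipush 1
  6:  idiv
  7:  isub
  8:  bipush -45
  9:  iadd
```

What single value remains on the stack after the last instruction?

bipush 1   → [1]
bipush -1  → [1, -1]
isub       → [2]
bipush 0   → [2, 0]
bipush 1   → [2, 0, 1]
idiv       → [2, 0]
isub       → [2]
bipush -45 → [2, -45]
iadd       → [-43]

-43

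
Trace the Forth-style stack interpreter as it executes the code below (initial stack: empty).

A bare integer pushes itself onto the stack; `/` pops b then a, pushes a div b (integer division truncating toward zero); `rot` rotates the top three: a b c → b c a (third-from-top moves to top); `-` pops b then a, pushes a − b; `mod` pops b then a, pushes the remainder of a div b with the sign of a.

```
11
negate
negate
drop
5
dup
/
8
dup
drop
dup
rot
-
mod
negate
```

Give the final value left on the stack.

-1

11     -> [11]
negate -> [-11]
negate -> [11]
drop   -> []
5      -> [5]
dup    -> [5, 5]
/      -> [1]
8      -> [1, 8]
dup    -> [1, 8, 8]
drop   -> [1, 8]
dup    -> [1, 8, 8]
rot    -> [8, 8, 1]
-      -> [8, 7]
mod    -> [1]
negate -> [-1]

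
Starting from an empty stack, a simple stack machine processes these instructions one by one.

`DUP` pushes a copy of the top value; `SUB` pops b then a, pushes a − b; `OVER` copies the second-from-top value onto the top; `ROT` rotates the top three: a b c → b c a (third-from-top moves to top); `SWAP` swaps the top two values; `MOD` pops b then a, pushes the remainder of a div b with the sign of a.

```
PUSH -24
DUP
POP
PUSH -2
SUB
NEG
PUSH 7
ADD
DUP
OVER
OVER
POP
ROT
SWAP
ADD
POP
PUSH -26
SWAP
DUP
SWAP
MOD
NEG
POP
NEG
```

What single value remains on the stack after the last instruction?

26

PUSH -24 → -24
DUP      → -24 -24
POP      → -24
PUSH -2  → -24 -2
SUB      → -22
NEG      → 22
PUSH 7   → 22 7
ADD      → 29
DUP      → 29 29
OVER     → 29 29 29
OVER     → 29 29 29 29
POP      → 29 29 29
ROT      → 29 29 29
SWAP     → 29 29 29
ADD      → 29 58
POP      → 29
PUSH -26 → 29 -26
SWAP     → -26 29
DUP      → -26 29 29
SWAP     → -26 29 29
MOD      → -26 0
NEG      → -26 0
POP      → -26
NEG      → 26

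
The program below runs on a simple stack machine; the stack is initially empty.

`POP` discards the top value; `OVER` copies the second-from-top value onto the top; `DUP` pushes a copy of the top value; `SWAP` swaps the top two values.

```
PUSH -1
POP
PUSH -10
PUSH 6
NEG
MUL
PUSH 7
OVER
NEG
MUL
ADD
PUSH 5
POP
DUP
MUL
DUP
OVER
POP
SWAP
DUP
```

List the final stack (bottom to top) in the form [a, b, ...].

PUSH -1   [-1]
POP       []
PUSH -10  [-10]
PUSH 6    [-10, 6]
NEG       [-10, -6]
MUL       [60]
PUSH 7    [60, 7]
OVER      [60, 7, 60]
NEG       [60, 7, -60]
MUL       [60, -420]
ADD       [-360]
PUSH 5    [-360, 5]
POP       [-360]
DUP       [-360, -360]
MUL       [129600]
DUP       [129600, 129600]
OVER      [129600, 129600, 129600]
POP       [129600, 129600]
SWAP      [129600, 129600]
DUP       [129600, 129600, 129600]

[129600, 129600, 129600]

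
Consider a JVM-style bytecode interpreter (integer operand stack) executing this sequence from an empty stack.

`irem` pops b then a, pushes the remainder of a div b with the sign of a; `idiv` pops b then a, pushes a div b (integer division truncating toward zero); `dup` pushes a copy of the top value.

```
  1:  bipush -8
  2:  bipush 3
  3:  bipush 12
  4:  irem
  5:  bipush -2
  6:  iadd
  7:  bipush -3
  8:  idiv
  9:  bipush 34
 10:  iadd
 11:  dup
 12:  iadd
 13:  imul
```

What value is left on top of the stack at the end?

-544

bipush -8 : [-8]
bipush 3  : [-8, 3]
bipush 12 : [-8, 3, 12]
irem      : [-8, 3]
bipush -2 : [-8, 3, -2]
iadd      : [-8, 1]
bipush -3 : [-8, 1, -3]
idiv      : [-8, 0]
bipush 34 : [-8, 0, 34]
iadd      : [-8, 34]
dup       : [-8, 34, 34]
iadd      : [-8, 68]
imul      : [-544]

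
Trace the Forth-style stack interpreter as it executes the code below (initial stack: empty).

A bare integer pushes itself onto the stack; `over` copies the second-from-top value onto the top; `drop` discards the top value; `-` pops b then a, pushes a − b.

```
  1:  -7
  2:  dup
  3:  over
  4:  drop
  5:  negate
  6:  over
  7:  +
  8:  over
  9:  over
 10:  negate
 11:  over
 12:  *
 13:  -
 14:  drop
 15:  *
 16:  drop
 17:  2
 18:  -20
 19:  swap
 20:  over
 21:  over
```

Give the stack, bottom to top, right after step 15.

[0]

-7      [-7]
dup     [-7, -7]
over    [-7, -7, -7]
drop    [-7, -7]
negate  [-7, 7]
over    [-7, 7, -7]
+       [-7, 0]
over    [-7, 0, -7]
over    [-7, 0, -7, 0]
negate  [-7, 0, -7, 0]
over    [-7, 0, -7, 0, -7]
*       [-7, 0, -7, 0]
-       [-7, 0, -7]
drop    [-7, 0]
*       [0]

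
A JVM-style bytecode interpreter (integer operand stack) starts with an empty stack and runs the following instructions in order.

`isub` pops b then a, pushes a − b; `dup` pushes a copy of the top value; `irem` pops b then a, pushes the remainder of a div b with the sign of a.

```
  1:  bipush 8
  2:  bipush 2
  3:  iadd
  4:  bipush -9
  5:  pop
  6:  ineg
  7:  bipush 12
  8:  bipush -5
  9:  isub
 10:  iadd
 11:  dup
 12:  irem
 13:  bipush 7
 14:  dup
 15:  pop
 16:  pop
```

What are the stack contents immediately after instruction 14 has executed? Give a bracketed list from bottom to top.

bipush 8  → 8
bipush 2  → 8 2
iadd      → 10
bipush -9 → 10 -9
pop       → 10
ineg      → -10
bipush 12 → -10 12
bipush -5 → -10 12 -5
isub      → -10 17
iadd      → 7
dup       → 7 7
irem      → 0
bipush 7  → 0 7
dup       → 0 7 7

[0, 7, 7]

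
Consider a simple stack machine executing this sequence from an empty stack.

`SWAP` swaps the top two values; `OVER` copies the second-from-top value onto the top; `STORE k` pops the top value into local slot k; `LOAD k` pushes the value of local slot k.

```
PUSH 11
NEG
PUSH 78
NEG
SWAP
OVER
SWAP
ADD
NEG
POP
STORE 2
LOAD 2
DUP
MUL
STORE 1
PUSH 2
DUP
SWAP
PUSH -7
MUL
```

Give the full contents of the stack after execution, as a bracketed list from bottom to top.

[2, -14]

PUSH 11 : [11]
NEG     : [-11]
PUSH 78 : [-11, 78]
NEG     : [-11, -78]
SWAP    : [-78, -11]
OVER    : [-78, -11, -78]
SWAP    : [-78, -78, -11]
ADD     : [-78, -89]
NEG     : [-78, 89]
POP     : [-78]
STORE 2 : []
LOAD 2  : [-78]
DUP     : [-78, -78]
MUL     : [6084]
STORE 1 : []
PUSH 2  : [2]
DUP     : [2, 2]
SWAP    : [2, 2]
PUSH -7 : [2, 2, -7]
MUL     : [2, -14]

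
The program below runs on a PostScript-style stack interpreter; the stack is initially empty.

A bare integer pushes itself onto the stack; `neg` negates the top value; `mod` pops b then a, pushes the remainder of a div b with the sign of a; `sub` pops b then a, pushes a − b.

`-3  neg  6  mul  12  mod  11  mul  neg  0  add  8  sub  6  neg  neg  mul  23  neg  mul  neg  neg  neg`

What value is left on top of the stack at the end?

-3  → -3
neg → 3
6   → 3 6
mul → 18
12  → 18 12
mod → 6
11  → 6 11
mul → 66
neg → -66
0   → -66 0
add → -66
8   → -66 8
sub → -74
6   → -74 6
neg → -74 -6
neg → -74 6
mul → -444
23  → -444 23
neg → -444 -23
mul → 10212
neg → -10212
neg → 10212
neg → -10212

-10212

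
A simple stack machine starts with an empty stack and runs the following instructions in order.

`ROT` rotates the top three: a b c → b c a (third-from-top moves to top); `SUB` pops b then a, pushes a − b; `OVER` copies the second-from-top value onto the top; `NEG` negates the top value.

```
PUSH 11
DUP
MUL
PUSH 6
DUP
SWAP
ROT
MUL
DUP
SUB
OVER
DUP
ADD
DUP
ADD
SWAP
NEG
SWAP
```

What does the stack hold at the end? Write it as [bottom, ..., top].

[6, 0, 24]

PUSH 11 : 11
DUP     : 11 11
MUL     : 121
PUSH 6  : 121 6
DUP     : 121 6 6
SWAP    : 121 6 6
ROT     : 6 6 121
MUL     : 6 726
DUP     : 6 726 726
SUB     : 6 0
OVER    : 6 0 6
DUP     : 6 0 6 6
ADD     : 6 0 12
DUP     : 6 0 12 12
ADD     : 6 0 24
SWAP    : 6 24 0
NEG     : 6 24 0
SWAP    : 6 0 24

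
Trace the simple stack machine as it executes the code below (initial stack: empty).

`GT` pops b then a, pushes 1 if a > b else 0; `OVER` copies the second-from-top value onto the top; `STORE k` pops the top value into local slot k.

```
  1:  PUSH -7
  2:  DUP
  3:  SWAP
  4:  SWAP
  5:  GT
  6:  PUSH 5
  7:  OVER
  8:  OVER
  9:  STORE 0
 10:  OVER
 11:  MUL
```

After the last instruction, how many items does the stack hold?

3

PUSH -7 -> -7
DUP     -> -7 -7
SWAP    -> -7 -7
SWAP    -> -7 -7
GT      -> 0
PUSH 5  -> 0 5
OVER    -> 0 5 0
OVER    -> 0 5 0 5
STORE 0 -> 0 5 0
OVER    -> 0 5 0 5
MUL     -> 0 5 0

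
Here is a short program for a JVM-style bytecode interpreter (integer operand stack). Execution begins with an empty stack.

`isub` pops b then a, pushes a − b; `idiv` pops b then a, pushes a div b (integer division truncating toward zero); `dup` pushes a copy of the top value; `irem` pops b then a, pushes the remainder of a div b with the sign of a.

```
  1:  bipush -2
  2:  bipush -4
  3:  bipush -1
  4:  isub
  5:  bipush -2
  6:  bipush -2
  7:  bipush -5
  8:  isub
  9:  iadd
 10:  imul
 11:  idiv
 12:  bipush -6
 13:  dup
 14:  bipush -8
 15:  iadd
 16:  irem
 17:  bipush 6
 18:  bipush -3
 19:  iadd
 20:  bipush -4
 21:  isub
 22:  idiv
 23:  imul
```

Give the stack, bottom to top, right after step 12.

[0, -6]

bipush -2 → -2
bipush -4 → -2 -4
bipush -1 → -2 -4 -1
isub      → -2 -3
bipush -2 → -2 -3 -2
bipush -2 → -2 -3 -2 -2
bipush -5 → -2 -3 -2 -2 -5
isub      → -2 -3 -2 3
iadd      → -2 -3 1
imul      → -2 -3
idiv      → 0
bipush -6 → 0 -6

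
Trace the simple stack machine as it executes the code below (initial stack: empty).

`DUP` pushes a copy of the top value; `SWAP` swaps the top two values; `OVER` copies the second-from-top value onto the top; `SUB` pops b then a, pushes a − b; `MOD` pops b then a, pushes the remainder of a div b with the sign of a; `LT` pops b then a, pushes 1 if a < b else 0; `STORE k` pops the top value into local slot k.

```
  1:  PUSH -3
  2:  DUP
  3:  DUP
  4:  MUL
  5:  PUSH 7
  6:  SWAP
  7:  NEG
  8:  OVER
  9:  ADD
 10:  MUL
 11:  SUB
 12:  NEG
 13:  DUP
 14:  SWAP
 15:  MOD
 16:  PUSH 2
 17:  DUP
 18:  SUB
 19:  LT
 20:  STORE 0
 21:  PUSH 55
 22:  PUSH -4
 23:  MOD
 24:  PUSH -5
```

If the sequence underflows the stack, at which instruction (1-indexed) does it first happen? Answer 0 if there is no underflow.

PUSH -3 : -3
DUP     : -3 -3
DUP     : -3 -3 -3
MUL     : -3 9
PUSH 7  : -3 9 7
SWAP    : -3 7 9
NEG     : -3 7 -9
OVER    : -3 7 -9 7
ADD     : -3 7 -2
MUL     : -3 -14
SUB     : 11
NEG     : -11
DUP     : -11 -11
SWAP    : -11 -11
MOD     : 0
PUSH 2  : 0 2
DUP     : 0 2 2
SUB     : 0 0
LT      : 0
STORE 0 : (empty)
PUSH 55 : 55
PUSH -4 : 55 -4
MOD     : 3
PUSH -5 : 3 -5

0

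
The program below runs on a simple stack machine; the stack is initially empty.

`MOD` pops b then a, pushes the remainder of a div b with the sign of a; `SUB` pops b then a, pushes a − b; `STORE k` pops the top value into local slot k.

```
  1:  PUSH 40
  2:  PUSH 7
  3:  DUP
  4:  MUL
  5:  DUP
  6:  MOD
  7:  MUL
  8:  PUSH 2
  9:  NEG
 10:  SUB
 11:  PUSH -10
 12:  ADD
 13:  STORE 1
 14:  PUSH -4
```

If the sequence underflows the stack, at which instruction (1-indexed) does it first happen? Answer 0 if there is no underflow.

0

PUSH 40   [40]
PUSH 7    [40, 7]
DUP       [40, 7, 7]
MUL       [40, 49]
DUP       [40, 49, 49]
MOD       [40, 0]
MUL       [0]
PUSH 2    [0, 2]
NEG       [0, -2]
SUB       [2]
PUSH -10  [2, -10]
ADD       [-8]
STORE 1   []
PUSH -4   [-4]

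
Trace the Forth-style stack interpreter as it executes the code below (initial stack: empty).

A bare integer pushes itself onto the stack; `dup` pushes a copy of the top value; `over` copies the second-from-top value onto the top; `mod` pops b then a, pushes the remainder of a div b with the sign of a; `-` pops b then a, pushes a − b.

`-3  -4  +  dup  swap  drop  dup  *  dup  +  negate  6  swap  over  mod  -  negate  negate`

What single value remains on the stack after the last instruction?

-3     → -3
-4     → -3 -4
+      → -7
dup    → -7 -7
swap   → -7 -7
drop   → -7
dup    → -7 -7
*      → 49
dup    → 49 49
+      → 98
negate → -98
6      → -98 6
swap   → 6 -98
over   → 6 -98 6
mod    → 6 -2
-      → 8
negate → -8
negate → 8

8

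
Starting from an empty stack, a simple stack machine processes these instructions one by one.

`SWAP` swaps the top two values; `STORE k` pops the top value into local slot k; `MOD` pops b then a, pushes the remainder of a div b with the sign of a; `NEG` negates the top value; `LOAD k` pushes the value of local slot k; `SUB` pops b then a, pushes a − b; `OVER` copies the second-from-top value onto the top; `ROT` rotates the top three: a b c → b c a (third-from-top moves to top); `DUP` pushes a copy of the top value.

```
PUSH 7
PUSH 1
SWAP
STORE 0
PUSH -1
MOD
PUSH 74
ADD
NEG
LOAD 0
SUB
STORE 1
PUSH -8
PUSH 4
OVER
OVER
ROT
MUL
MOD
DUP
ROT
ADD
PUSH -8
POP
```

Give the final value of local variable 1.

-81

PUSH 7  → [7]
PUSH 1  → [7, 1]
SWAP    → [1, 7]
STORE 0 → [1]
PUSH -1 → [1, -1]
MOD     → [0]
PUSH 74 → [0, 74]
ADD     → [74]
NEG     → [-74]
LOAD 0  → [-74, 7]
SUB     → [-81]
STORE 1 → []
PUSH -8 → [-8]
PUSH 4  → [-8, 4]
OVER    → [-8, 4, -8]
OVER    → [-8, 4, -8, 4]
ROT     → [-8, -8, 4, 4]
MUL     → [-8, -8, 16]
MOD     → [-8, -8]
DUP     → [-8, -8, -8]
ROT     → [-8, -8, -8]
ADD     → [-8, -16]
PUSH -8 → [-8, -16, -8]
POP     → [-8, -16]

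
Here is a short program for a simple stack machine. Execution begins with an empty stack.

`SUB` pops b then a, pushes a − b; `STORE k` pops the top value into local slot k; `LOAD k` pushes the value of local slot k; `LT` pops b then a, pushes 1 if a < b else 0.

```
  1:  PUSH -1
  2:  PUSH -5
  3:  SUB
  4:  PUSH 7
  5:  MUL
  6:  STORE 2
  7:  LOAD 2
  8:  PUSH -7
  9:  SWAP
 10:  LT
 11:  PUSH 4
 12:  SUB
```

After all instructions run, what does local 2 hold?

PUSH -1 -> [-1]
PUSH -5 -> [-1, -5]
SUB     -> [4]
PUSH 7  -> [4, 7]
MUL     -> [28]
STORE 2 -> []
LOAD 2  -> [28]
PUSH -7 -> [28, -7]
SWAP    -> [-7, 28]
LT      -> [1]
PUSH 4  -> [1, 4]
SUB     -> [-3]

28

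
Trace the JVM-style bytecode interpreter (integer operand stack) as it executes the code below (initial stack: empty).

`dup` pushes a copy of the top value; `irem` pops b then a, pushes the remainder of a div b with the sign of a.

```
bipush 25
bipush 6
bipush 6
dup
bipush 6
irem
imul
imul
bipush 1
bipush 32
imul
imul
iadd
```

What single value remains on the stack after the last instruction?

bipush 25 -> 25
bipush 6  -> 25 6
bipush 6  -> 25 6 6
dup       -> 25 6 6 6
bipush 6  -> 25 6 6 6 6
irem      -> 25 6 6 0
imul      -> 25 6 0
imul      -> 25 0
bipush 1  -> 25 0 1
bipush 32 -> 25 0 1 32
imul      -> 25 0 32
imul      -> 25 0
iadd      -> 25

25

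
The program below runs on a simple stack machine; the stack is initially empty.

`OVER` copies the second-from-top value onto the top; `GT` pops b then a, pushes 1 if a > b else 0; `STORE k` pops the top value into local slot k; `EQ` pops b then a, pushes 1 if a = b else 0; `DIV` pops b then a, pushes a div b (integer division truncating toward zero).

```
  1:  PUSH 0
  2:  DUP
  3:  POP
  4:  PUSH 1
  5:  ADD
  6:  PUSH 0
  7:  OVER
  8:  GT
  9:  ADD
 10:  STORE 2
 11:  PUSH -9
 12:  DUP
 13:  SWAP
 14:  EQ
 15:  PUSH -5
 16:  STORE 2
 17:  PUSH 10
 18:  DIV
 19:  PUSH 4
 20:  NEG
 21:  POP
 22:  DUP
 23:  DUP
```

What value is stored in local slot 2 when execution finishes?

PUSH 0   0
DUP      0 0
POP      0
PUSH 1   0 1
ADD      1
PUSH 0   1 0
OVER     1 0 1
GT       1 0
ADD      1
STORE 2  (empty)
PUSH -9  -9
DUP      -9 -9
SWAP     -9 -9
EQ       1
PUSH -5  1 -5
STORE 2  1
PUSH 10  1 10
DIV      0
PUSH 4   0 4
NEG      0 -4
POP      0
DUP      0 0
DUP      0 0 0

-5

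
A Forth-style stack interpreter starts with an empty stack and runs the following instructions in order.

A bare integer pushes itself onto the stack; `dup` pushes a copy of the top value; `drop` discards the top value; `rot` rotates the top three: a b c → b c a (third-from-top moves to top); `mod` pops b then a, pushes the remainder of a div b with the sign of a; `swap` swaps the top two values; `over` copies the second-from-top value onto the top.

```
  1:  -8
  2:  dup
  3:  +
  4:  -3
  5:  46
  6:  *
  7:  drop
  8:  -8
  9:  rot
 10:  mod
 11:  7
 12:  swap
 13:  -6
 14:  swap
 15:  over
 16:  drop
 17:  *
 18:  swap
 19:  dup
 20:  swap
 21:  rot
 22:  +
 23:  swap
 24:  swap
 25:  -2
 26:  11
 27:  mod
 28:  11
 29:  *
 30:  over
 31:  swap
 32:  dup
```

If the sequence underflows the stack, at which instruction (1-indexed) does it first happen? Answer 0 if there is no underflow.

9

-8   -> [-8]
dup  -> [-8, -8]
+    -> [-16]
-3   -> [-16, -3]
46   -> [-16, -3, 46]
*    -> [-16, -138]
drop -> [-16]
-8   -> [-16, -8]
rot  — needs 3 operands, stack has 2 → underflow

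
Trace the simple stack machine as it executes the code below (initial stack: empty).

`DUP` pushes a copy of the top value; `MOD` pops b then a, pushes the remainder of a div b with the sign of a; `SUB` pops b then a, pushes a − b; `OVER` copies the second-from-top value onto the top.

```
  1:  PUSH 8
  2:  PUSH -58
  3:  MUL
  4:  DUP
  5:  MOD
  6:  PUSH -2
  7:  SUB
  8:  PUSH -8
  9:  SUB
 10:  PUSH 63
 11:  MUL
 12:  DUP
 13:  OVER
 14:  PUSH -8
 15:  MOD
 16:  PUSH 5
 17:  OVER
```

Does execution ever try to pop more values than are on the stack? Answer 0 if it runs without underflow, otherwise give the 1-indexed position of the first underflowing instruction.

0

PUSH 8   : [8]
PUSH -58 : [8, -58]
MUL      : [-464]
DUP      : [-464, -464]
MOD      : [0]
PUSH -2  : [0, -2]
SUB      : [2]
PUSH -8  : [2, -8]
SUB      : [10]
PUSH 63  : [10, 63]
MUL      : [630]
DUP      : [630, 630]
OVER     : [630, 630, 630]
PUSH -8  : [630, 630, 630, -8]
MOD      : [630, 630, 6]
PUSH 5   : [630, 630, 6, 5]
OVER     : [630, 630, 6, 5, 6]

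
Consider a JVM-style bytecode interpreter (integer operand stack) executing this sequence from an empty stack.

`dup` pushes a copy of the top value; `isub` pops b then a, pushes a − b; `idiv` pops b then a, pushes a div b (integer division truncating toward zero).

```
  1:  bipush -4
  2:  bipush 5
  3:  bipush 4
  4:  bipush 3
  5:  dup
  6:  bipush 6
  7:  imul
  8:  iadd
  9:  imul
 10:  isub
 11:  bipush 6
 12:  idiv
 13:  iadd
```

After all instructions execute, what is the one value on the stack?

bipush -4  -4
bipush 5   -4 5
bipush 4   -4 5 4
bipush 3   -4 5 4 3
dup        -4 5 4 3 3
bipush 6   -4 5 4 3 3 6
imul       -4 5 4 3 18
iadd       -4 5 4 21
imul       -4 5 84
isub       -4 -79
bipush 6   -4 -79 6
idiv       -4 -13
iadd       -17

-17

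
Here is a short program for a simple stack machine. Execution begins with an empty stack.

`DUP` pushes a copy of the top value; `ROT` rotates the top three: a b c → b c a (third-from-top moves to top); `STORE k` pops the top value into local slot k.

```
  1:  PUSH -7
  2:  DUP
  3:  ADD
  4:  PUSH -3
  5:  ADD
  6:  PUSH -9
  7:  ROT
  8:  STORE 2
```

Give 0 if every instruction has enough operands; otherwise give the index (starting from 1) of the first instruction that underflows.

7

PUSH -7  [-7]
DUP      [-7, -7]
ADD      [-14]
PUSH -3  [-14, -3]
ADD      [-17]
PUSH -9  [-17, -9]
ROT  — needs 3 operands, stack has 2 → underflow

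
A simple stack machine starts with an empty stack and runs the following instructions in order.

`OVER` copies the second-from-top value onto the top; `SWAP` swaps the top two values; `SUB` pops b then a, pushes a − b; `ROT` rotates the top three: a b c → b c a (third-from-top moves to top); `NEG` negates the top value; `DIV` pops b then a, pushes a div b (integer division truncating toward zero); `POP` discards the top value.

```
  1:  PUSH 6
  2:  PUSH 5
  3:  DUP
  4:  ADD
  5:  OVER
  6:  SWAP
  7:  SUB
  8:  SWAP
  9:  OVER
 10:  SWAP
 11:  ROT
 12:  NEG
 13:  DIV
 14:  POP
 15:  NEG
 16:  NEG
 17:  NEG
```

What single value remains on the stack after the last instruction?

4

PUSH 6 -> [6]
PUSH 5 -> [6, 5]
DUP    -> [6, 5, 5]
ADD    -> [6, 10]
OVER   -> [6, 10, 6]
SWAP   -> [6, 6, 10]
SUB    -> [6, -4]
SWAP   -> [-4, 6]
OVER   -> [-4, 6, -4]
SWAP   -> [-4, -4, 6]
ROT    -> [-4, 6, -4]
NEG    -> [-4, 6, 4]
DIV    -> [-4, 1]
POP    -> [-4]
NEG    -> [4]
NEG    -> [-4]
NEG    -> [4]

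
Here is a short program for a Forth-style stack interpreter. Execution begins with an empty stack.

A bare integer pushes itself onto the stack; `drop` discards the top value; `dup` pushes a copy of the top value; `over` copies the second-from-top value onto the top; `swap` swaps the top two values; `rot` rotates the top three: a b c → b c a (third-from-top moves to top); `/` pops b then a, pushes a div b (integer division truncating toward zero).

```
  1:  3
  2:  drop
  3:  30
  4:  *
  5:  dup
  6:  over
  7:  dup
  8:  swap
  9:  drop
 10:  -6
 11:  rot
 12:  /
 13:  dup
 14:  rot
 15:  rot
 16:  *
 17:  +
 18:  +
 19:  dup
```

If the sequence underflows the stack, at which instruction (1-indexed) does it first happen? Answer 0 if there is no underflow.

3    -> 3
drop -> (empty)
30   -> 30
*  — needs 2 operands, stack has 1 → underflow

4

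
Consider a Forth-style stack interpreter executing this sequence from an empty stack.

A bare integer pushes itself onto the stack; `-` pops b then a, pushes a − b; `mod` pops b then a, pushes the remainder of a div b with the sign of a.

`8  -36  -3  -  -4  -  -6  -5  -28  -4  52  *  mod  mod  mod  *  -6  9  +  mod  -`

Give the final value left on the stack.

6

8   -> [8]
-36 -> [8, -36]
-3  -> [8, -36, -3]
-   -> [8, -33]
-4  -> [8, -33, -4]
-   -> [8, -29]
-6  -> [8, -29, -6]
-5  -> [8, -29, -6, -5]
-28 -> [8, -29, -6, -5, -28]
-4  -> [8, -29, -6, -5, -28, -4]
52  -> [8, -29, -6, -5, -28, -4, 52]
*   -> [8, -29, -6, -5, -28, -208]
mod -> [8, -29, -6, -5, -28]
mod -> [8, -29, -6, -5]
mod -> [8, -29, -1]
*   -> [8, 29]
-6  -> [8, 29, -6]
9   -> [8, 29, -6, 9]
+   -> [8, 29, 3]
mod -> [8, 2]
-   -> [6]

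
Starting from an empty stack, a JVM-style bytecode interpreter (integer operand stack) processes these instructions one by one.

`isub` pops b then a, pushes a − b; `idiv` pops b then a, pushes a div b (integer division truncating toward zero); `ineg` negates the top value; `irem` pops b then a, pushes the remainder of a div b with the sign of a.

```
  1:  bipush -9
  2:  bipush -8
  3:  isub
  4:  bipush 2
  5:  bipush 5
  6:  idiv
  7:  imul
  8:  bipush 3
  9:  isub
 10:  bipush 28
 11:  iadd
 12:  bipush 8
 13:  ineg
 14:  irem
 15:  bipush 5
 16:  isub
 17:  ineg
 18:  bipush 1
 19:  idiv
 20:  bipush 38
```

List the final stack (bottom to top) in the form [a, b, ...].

[4, 38]

bipush -9 : -9
bipush -8 : -9 -8
isub      : -1
bipush 2  : -1 2
bipush 5  : -1 2 5
idiv      : -1 0
imul      : 0
bipush 3  : 0 3
isub      : -3
bipush 28 : -3 28
iadd      : 25
bipush 8  : 25 8
ineg      : 25 -8
irem      : 1
bipush 5  : 1 5
isub      : -4
ineg      : 4
bipush 1  : 4 1
idiv      : 4
bipush 38 : 4 38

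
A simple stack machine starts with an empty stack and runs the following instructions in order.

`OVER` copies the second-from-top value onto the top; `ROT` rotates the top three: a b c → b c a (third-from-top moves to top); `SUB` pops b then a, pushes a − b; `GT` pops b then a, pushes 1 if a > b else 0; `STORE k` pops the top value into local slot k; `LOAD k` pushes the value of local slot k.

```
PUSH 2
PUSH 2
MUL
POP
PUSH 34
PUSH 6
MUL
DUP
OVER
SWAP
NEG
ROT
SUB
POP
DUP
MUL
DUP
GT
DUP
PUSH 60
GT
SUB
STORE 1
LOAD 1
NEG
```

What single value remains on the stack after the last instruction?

0

PUSH 2  → [2]
PUSH 2  → [2, 2]
MUL     → [4]
POP     → []
PUSH 34 → [34]
PUSH 6  → [34, 6]
MUL     → [204]
DUP     → [204, 204]
OVER    → [204, 204, 204]
SWAP    → [204, 204, 204]
NEG     → [204, 204, -204]
ROT     → [204, -204, 204]
SUB     → [204, -408]
POP     → [204]
DUP     → [204, 204]
MUL     → [41616]
DUP     → [41616, 41616]
GT      → [0]
DUP     → [0, 0]
PUSH 60 → [0, 0, 60]
GT      → [0, 0]
SUB     → [0]
STORE 1 → []
LOAD 1  → [0]
NEG     → [0]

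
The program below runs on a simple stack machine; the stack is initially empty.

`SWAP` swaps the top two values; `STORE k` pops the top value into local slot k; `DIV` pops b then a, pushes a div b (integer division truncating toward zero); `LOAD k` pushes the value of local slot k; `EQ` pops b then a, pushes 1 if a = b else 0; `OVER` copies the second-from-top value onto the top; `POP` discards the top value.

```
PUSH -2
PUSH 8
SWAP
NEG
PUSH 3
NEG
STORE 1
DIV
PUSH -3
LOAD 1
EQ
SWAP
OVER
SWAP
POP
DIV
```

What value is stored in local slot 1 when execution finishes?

PUSH -2 -> [-2]
PUSH 8  -> [-2, 8]
SWAP    -> [8, -2]
NEG     -> [8, 2]
PUSH 3  -> [8, 2, 3]
NEG     -> [8, 2, -3]
STORE 1 -> [8, 2]
DIV     -> [4]
PUSH -3 -> [4, -3]
LOAD 1  -> [4, -3, -3]
EQ      -> [4, 1]
SWAP    -> [1, 4]
OVER    -> [1, 4, 1]
SWAP    -> [1, 1, 4]
POP     -> [1, 1]
DIV     -> [1]

-3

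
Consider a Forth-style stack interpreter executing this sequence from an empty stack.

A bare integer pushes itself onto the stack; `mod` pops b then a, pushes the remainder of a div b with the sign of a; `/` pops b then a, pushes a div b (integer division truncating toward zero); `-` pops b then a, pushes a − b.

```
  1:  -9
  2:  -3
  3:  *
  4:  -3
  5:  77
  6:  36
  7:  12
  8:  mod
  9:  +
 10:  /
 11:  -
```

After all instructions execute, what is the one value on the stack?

-9  : [-9]
-3  : [-9, -3]
*   : [27]
-3  : [27, -3]
77  : [27, -3, 77]
36  : [27, -3, 77, 36]
12  : [27, -3, 77, 36, 12]
mod : [27, -3, 77, 0]
+   : [27, -3, 77]
/   : [27, 0]
-   : [27]

27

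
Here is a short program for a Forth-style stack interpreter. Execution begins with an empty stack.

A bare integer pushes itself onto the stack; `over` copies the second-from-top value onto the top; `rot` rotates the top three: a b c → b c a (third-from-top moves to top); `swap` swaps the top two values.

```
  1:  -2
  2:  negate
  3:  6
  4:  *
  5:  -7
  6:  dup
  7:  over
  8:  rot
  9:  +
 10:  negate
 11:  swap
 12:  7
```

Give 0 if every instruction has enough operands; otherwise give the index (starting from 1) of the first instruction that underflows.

-2     → -2
negate → 2
6      → 2 6
*      → 12
-7     → 12 -7
dup    → 12 -7 -7
over   → 12 -7 -7 -7
rot    → 12 -7 -7 -7
+      → 12 -7 -14
negate → 12 -7 14
swap   → 12 14 -7
7      → 12 14 -7 7

0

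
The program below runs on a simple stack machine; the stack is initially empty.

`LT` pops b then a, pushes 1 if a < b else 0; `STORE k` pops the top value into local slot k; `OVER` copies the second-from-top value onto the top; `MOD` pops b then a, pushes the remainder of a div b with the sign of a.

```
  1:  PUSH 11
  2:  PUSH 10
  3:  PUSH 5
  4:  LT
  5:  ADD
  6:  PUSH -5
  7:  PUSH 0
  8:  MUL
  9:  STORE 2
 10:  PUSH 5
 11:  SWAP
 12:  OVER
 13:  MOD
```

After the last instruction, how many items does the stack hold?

2

PUSH 11 : [11]
PUSH 10 : [11, 10]
PUSH 5  : [11, 10, 5]
LT      : [11, 0]
ADD     : [11]
PUSH -5 : [11, -5]
PUSH 0  : [11, -5, 0]
MUL     : [11, 0]
STORE 2 : [11]
PUSH 5  : [11, 5]
SWAP    : [5, 11]
OVER    : [5, 11, 5]
MOD     : [5, 1]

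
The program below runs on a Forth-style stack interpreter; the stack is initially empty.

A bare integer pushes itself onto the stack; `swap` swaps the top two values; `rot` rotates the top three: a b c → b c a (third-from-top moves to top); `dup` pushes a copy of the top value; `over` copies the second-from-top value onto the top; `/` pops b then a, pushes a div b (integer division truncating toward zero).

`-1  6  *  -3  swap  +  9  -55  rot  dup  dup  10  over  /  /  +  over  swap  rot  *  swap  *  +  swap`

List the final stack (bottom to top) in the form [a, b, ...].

-1   -> [-1]
6    -> [-1, 6]
*    -> [-6]
-3   -> [-6, -3]
swap -> [-3, -6]
+    -> [-9]
9    -> [-9, 9]
-55  -> [-9, 9, -55]
rot  -> [9, -55, -9]
dup  -> [9, -55, -9, -9]
dup  -> [9, -55, -9, -9, -9]
10   -> [9, -55, -9, -9, -9, 10]
over -> [9, -55, -9, -9, -9, 10, -9]
/    -> [9, -55, -9, -9, -9, -1]
/    -> [9, -55, -9, -9, 9]
+    -> [9, -55, -9, 0]
over -> [9, -55, -9, 0, -9]
swap -> [9, -55, -9, -9, 0]
rot  -> [9, -55, -9, 0, -9]
*    -> [9, -55, -9, 0]
swap -> [9, -55, 0, -9]
*    -> [9, -55, 0]
+    -> [9, -55]
swap -> [-55, 9]

[-55, 9]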